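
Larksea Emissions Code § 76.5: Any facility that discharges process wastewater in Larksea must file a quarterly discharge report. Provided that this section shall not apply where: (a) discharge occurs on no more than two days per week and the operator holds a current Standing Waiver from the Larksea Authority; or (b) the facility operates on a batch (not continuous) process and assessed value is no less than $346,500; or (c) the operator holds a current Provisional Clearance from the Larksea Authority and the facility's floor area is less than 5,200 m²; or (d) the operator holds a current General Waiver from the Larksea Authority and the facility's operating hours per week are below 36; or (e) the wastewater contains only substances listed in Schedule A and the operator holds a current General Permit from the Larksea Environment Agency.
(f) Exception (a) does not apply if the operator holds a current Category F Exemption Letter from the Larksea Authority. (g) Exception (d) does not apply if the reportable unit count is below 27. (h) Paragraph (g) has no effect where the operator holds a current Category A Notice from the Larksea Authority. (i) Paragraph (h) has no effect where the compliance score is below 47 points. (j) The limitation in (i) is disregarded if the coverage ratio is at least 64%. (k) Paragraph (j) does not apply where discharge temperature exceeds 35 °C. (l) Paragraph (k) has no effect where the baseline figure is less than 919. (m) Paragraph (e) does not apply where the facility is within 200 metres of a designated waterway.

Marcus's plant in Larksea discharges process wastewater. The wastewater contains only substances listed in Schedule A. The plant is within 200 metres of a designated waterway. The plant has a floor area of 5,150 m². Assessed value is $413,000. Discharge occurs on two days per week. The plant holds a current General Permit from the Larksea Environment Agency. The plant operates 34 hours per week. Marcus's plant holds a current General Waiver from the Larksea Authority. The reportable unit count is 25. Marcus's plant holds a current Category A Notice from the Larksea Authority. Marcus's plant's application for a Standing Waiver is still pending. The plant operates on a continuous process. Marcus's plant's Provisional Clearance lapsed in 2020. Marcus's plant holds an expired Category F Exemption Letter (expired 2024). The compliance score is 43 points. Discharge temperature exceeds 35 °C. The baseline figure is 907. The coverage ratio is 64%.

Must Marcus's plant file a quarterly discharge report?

No — exception (d) applies; Marcus's plant is not required to file a quarterly discharge report.

Exception (a) fails — there is no Standing Waiver in force.
Exception (b) fails — the facility operates on a continuous process.
Exception (c) does not apply: no current Provisional Clearance is held.
Exception (d): a current General Waiver is held; the facility's operating hours per week are 34, below the 36 limit — every condition holds. Applying paragraphs (g)–(l): (g) applies (the reportable unit count is 25, below the 27 limit), but is overridden by (h): (h) applies — a current Category A Notice is held. (i) is engaged (the compliance score is 43 points, below the 47 points limit), but is set aside by (j): (j) operates against (i): the coverage ratio is 64%, meeting the 64% threshold. (k) is triggered (discharge temperature exceeds 35 °C), but yields to (l): (l) operates against (k): the baseline figure is 907, less than the 919 limit. (d) remains available.
Exception (e) is satisfied on its face — the wastewater is Schedule-A-only; a current General Permit is held. But applying paragraph (m): (m) operates against (e): the plant is within 200 m of a designated waterway. Exception (e) does not apply.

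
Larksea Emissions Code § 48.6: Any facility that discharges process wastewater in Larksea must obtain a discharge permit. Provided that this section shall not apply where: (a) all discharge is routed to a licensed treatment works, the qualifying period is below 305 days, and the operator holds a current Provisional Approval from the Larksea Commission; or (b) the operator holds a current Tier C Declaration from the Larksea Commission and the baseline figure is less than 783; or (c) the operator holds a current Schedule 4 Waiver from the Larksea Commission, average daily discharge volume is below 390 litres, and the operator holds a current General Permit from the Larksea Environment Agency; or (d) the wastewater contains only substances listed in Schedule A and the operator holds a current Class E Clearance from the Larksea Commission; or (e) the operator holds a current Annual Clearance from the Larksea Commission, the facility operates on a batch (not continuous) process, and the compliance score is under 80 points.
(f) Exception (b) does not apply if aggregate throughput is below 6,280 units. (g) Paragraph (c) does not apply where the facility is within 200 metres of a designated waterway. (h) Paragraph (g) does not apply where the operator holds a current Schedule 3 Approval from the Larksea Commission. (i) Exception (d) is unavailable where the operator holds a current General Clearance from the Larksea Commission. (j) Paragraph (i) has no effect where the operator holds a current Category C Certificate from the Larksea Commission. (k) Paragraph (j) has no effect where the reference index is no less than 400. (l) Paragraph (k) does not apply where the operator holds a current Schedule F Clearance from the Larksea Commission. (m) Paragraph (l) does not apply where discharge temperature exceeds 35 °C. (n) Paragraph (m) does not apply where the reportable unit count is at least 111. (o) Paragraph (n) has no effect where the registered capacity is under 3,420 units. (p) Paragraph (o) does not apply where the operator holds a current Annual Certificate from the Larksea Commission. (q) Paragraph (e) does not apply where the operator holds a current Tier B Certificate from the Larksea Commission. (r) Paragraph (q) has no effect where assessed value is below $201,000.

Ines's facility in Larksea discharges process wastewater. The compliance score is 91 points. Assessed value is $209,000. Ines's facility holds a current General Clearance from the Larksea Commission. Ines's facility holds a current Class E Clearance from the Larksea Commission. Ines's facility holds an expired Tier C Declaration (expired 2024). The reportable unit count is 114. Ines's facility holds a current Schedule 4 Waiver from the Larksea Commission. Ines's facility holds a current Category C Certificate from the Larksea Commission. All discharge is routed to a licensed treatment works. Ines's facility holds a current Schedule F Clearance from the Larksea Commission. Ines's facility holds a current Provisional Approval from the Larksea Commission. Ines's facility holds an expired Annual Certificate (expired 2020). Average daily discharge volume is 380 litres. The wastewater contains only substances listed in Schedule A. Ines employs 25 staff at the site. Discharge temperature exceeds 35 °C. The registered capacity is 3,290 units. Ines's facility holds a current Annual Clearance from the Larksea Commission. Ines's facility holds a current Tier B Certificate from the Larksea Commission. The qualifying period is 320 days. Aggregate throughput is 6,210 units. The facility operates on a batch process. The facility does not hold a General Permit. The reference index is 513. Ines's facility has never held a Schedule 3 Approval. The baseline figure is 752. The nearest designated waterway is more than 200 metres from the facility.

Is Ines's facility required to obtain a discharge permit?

Exception (a) fails — the qualifying period is 320 days, not below 305 days.
Exception (b) fails — the Tier C Declaration is not current.
Exception (c) does not apply: no General Permit is held.
Exception (d): the wastewater is Schedule-A-only; a current Class E Clearance is held — every condition holds. Turning to paragraphs (i)–(p): (i) applies — a current General Clearance is held. (j) is engaged (a current Category C Certificate is held), but is displaced by (k): (k) operates against (j): the reference index is 513, meeting the 400 threshold. (l) is engaged (a current Schedule F Clearance is held), but is itself disapplied by (m): (m) applies — discharge temperature exceeds 35 °C. (n) operates (the reportable unit count is 114, meeting the 111 threshold), but is overridden by (o): (o) operates — the registered capacity is 3,290 units, under the 3,420 units limit. (p), which would lift (o), is inapplicable — no current Annual Certificate is held. So (d) is unavailable.
Exception (e) does not apply: the compliance score is 91 points, not under 80 points.
No exception displaces § 48.6.

Yes — Ines's facility must obtain a discharge permit.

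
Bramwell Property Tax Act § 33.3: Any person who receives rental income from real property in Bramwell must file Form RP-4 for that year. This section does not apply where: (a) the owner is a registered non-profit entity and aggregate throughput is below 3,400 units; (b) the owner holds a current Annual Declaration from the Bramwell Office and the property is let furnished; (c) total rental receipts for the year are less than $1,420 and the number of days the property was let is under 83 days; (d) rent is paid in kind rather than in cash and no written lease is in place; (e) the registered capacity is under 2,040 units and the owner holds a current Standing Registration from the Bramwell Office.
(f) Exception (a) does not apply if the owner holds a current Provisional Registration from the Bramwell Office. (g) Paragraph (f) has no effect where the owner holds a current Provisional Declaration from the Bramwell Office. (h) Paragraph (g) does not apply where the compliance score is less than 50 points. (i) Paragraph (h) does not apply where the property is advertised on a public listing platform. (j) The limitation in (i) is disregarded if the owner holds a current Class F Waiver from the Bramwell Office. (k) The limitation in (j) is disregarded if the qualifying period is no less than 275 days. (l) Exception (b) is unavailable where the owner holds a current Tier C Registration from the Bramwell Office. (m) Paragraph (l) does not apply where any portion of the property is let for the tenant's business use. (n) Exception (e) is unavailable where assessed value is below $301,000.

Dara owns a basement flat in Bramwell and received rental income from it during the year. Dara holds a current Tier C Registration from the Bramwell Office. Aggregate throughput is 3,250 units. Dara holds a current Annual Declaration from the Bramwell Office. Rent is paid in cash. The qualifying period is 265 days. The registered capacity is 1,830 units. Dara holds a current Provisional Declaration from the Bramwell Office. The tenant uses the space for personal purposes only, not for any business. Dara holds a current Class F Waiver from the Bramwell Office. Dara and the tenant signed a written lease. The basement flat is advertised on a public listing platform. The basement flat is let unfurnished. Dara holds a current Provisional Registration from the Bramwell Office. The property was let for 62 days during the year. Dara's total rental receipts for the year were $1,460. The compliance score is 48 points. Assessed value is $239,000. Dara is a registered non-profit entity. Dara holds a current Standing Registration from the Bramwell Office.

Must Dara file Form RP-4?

All of (a)'s requirements are met (Dara is a registered non-profit; aggregate throughput is 3,250 units, below the 3,400 units limit). Turning to paragraphs (f)–(k): (f) is triggered — a current Provisional Registration is held. (g) applies (a current Provisional Declaration is held), but is displaced by (h): (h) operates — the compliance score is 48 points, less than the 50 points limit. (i) would limit (h) — the property is publicly advertised — but (j) sets (i) aside: (j) operates against (i): a current Class F Waiver is held. (k), which would lift (j), is inapplicable — the qualifying period is 265 days, short of 275 days. So (a) is unavailable.
Exception (b) does not apply: the property is let unfurnished.
Exception (c) does not apply: total rental receipts for the year are $1,460, not less than $1,420.
Exception (d) fails — rent is paid in cash.
All of (e)'s requirements are met (the registered capacity is 1,830 units, under the 2,040 units limit; a current Standing Registration is held). However, paragraph (n) must be considered: (n) applies — assessed value is $239,000, below the $301,000 limit. Exception (e) does not apply.
Every exception is unavailable, so the rule governs.

Yes — Dara must file Form RP-4.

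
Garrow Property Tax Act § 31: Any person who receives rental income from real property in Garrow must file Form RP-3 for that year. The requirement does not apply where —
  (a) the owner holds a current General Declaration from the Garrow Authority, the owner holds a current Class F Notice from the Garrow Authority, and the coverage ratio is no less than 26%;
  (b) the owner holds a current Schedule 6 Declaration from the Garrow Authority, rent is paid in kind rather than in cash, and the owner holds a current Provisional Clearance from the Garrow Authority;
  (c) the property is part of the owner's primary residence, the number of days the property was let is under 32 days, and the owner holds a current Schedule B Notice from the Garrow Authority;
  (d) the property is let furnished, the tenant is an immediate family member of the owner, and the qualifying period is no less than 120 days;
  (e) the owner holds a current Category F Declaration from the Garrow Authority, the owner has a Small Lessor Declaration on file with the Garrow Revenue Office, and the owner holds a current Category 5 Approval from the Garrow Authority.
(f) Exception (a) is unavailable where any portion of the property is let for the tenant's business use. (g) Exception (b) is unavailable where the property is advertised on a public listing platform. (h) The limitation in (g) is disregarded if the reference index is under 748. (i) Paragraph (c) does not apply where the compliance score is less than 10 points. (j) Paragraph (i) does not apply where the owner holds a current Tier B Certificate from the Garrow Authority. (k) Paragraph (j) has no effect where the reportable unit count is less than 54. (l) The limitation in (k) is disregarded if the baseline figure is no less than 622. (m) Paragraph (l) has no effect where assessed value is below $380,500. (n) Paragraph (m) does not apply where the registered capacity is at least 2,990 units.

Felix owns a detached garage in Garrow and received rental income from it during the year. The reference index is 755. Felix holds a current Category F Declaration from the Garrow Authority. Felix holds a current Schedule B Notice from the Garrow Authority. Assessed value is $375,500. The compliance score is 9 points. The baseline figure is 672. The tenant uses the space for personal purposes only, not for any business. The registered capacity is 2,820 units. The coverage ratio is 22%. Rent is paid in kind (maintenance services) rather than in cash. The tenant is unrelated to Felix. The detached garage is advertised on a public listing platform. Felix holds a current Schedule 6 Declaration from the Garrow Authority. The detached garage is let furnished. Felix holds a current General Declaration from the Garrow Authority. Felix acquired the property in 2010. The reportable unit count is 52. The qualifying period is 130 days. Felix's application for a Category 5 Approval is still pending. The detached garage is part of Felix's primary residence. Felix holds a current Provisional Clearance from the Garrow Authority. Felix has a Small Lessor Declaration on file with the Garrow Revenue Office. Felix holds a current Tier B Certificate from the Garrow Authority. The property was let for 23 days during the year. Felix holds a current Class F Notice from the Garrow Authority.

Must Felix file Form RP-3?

Yes — Felix must file Form RP-3.

Exception (a) requires that the coverage ratio is no less than 26%; but the coverage ratio is 22%, short of 26%, so (a) is unavailable.
All of (b)'s requirements are met (a current Schedule 6 Declaration is held; rent is paid in kind; a current Provisional Clearance is held). However, paragraphs (g)–(h) must be considered: (g) operates — the property is publicly advertised. (h), which would lift (g), is inapplicable — the reference index is 755, not under 748. So (b) is unavailable.
All of (c)'s requirements are met (the detached garage is part of the primary residence; the number of days the property was let is 23 days, under the 32 days limit; a current Schedule B Notice is held). Turning to paragraphs (i)–(n): (i) operates against (c): the compliance score is 9 points, less than the 10 points limit. (j) operates (a current Tier B Certificate is held), but is itself disapplied by (k): (k) operates — the reportable unit count is 52, less than the 54 limit. (l) would limit (k) — the baseline figure is 672, meeting the 622 threshold — but (m) sets (l) aside: (m) operates against (l): assessed value is $375,500, below the $380,500 limit. (n) does not operate here (the registered capacity is 2,820 units, short of 2,990 units), so (m) stands. So (c) is unavailable.
Exception (d) fails — the tenant is unrelated to the owner.
Exception (e) requires that the owner holds a current Category 5 Approval from the Garrow Authority; but no current Category 5 Approval is held, so (e) is unavailable.
Every exception is unavailable, so the rule governs.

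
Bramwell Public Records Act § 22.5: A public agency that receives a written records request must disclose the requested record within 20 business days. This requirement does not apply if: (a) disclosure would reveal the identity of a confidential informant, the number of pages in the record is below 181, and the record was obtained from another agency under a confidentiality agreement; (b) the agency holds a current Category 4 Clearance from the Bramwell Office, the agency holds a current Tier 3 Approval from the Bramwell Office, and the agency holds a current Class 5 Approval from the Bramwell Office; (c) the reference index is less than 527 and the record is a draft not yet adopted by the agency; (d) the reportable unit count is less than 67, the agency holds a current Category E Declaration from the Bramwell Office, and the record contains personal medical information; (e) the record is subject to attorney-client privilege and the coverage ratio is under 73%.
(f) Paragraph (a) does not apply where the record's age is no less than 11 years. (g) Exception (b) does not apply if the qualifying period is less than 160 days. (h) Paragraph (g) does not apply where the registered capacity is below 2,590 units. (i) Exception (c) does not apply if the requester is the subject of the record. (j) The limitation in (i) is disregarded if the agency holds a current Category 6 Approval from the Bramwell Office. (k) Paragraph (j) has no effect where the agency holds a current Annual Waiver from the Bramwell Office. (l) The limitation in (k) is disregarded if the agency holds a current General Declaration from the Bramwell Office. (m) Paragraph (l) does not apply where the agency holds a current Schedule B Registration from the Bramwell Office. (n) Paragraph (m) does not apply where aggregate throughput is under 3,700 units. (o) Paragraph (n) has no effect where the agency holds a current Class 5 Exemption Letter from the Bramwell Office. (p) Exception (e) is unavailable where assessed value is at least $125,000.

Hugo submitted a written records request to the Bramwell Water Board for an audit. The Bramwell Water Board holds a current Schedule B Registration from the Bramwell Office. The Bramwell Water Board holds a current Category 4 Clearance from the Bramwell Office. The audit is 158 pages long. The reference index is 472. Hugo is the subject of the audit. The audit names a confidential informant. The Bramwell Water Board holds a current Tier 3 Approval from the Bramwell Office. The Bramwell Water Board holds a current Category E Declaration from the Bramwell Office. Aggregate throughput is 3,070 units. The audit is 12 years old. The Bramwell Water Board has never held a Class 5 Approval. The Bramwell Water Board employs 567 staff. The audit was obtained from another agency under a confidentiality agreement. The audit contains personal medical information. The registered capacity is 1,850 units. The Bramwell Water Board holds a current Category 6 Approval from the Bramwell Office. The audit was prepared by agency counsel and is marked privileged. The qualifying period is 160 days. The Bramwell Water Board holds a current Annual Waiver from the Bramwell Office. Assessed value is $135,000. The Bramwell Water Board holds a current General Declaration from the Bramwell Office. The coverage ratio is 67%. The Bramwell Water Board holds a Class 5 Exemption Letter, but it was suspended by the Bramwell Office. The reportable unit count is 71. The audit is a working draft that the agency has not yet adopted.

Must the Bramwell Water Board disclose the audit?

No — exception (c) applies; the Bramwell Water Board is not required to disclose the audit.

Exception (a): the audit names a confidential informant; the number of pages in the record is 158, below the 181 limit; the audit was obtained under a confidentiality agreement — every condition holds. But applying paragraph (f): (f) operates against (a): the record's age is 12 years, meeting the 11 years threshold. Exception (a) does not apply.
Exception (b) does not apply: no current Class 5 Approval is held.
Exception (c): the reference index is 472, less than the 527 limit; the audit is an unadopted draft — every condition holds. As to paragraphs (i)–(o): (i) is triggered (Hugo is the subject of the audit), but yields to (j): (j) operates against (i): a current Category 6 Approval is held. (k) would limit (j) — a current Annual Waiver is held — but (l) sets (k) aside: (l) operates against (k): a current General Declaration is held. (m) would limit (l) — a current Schedule B Registration is held — but (n) sets (m) aside: (n) operates against (m): aggregate throughput is 3,070 units, under the 3,700 units limit. (o) is not engaged (no current Class 5 Exemption Letter is held), so (n) stands. Exception (c) stands.
Exception (d) does not apply: the reportable unit count is 71, not less than 67.
All of (e)'s requirements are met (the audit is privileged; the coverage ratio is 67%, under the 73% limit). Turning to paragraph (p): (p) operates — assessed value is $135,000, meeting the $125,000 threshold. So (e) is unavailable.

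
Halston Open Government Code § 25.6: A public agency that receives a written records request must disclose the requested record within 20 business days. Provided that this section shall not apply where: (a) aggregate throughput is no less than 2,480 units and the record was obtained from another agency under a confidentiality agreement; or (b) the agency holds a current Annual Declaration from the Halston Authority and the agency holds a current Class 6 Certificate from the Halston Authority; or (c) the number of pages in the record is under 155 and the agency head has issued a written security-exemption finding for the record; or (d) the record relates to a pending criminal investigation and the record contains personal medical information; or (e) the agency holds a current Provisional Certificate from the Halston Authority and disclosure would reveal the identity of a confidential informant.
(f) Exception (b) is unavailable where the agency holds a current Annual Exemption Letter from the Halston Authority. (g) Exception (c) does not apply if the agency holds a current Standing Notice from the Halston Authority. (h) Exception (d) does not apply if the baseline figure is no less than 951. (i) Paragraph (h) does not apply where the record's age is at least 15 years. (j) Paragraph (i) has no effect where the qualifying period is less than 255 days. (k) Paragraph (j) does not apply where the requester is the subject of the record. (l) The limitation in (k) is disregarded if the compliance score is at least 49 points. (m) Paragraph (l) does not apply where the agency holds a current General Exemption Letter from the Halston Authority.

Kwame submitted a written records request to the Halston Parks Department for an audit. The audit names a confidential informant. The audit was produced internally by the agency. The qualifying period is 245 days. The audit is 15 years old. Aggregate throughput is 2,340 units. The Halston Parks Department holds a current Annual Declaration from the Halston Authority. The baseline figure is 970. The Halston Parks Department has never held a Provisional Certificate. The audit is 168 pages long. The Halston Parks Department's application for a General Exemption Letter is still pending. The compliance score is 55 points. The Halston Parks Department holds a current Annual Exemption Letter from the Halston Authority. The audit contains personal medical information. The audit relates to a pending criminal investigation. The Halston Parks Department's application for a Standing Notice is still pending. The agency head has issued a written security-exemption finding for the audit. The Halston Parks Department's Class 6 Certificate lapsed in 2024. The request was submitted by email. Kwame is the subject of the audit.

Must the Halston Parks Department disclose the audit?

Yes — the Halston Parks Department must disclose the audit.

Exception (a) fails — aggregate throughput is 2,340 units, short of 2,480 units.
Exception (b) fails — there is no Class 6 Certificate in force.
Exception (c) fails — the number of pages in the record is 168, not under 155.
Exception (d): the audit relates to a pending investigation; the audit contains personal medical information — every condition holds. However, paragraphs (h)–(m) must be considered: (h) operates against (d): the baseline figure is 970, meeting the 951 threshold. (i) is engaged (the record's age is 15 years, meeting the 15 years threshold), but is itself disapplied by (j): (j) operates against (i): the qualifying period is 245 days, less than the 255 days limit. (k) operates (Kwame is the subject of the audit), but is set aside by (l): (l) operates against (k): the compliance score is 55 points, meeting the 49 points threshold. (m), which would lift (l), is not engaged — no current General Exemption Letter is held. So (d) is unavailable.
Exception (e) does not apply: there is no Provisional Certificate in force.
No exception displaces § 25.6.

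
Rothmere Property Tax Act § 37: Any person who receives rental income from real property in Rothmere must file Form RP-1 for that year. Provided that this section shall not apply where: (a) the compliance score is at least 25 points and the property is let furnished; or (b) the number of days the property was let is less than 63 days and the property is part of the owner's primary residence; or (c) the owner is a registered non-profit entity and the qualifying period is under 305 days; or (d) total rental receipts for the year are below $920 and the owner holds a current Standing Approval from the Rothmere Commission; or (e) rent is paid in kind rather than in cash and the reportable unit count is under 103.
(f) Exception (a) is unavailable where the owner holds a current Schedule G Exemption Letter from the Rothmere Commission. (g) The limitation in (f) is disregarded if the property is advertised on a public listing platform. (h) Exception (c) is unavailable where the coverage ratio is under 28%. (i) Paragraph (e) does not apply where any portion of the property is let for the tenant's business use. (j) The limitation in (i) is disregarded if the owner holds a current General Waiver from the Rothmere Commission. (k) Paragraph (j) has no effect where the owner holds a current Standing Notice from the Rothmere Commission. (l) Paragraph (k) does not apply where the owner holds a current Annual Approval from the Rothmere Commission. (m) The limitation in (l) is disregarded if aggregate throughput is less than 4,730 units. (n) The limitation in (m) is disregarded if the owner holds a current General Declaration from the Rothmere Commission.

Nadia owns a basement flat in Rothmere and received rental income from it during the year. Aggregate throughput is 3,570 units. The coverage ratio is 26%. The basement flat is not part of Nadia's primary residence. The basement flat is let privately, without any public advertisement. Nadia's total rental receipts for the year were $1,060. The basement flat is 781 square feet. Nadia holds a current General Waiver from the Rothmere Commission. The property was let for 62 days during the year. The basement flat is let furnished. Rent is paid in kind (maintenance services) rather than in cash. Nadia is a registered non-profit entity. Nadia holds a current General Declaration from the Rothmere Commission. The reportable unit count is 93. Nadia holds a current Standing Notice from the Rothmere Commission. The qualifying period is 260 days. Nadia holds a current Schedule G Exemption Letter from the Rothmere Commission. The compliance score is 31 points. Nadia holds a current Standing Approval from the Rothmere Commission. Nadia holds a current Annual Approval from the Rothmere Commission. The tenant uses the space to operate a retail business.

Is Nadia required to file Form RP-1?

No — exception (e) applies; Nadia is not required to file Form RP-1.

Exception (a)'s conditions are all satisfied: the compliance score is 31 points, meeting the 25 points threshold; the property is let furnished. But applying paragraphs (f)–(g): (f) applies — a current Schedule G Exemption Letter is held. (g), which would lift (f), is not triggered — the property is let privately without advertisement. (a) is therefore removed.
Exception (b) does not apply: the basement flat is not part of the primary residence.
Exception (c)'s conditions are all satisfied: Nadia is a registered non-profit; the qualifying period is 260 days, under the 305 days limit. However, paragraph (h) must be considered: (h) operates against (c): the coverage ratio is 26%, under the 28% limit. So (c) is unavailable.
Exception (d) requires that total rental receipts for the year are below $920; but total rental receipts for the year are $1,060, not below $920, so (d) is unavailable.
Exception (e): rent is paid in kind; the reportable unit count is 93, under the 103 limit — every condition holds. As to paragraphs (i)–(n): (i) is triggered (the space is let for business use), but is itself disapplied by (j): (j) operates against (i): a current General Waiver is held. (k) would limit (j) — a current Standing Notice is held — but (l) sets (k) aside: (l) operates against (k): a current Annual Approval is held. (m) would limit (l) — aggregate throughput is 3,570 units, less than the 4,730 units limit — but (n) sets (m) aside: (n) operates against (m): a current General Declaration is held. Exception (e) stands.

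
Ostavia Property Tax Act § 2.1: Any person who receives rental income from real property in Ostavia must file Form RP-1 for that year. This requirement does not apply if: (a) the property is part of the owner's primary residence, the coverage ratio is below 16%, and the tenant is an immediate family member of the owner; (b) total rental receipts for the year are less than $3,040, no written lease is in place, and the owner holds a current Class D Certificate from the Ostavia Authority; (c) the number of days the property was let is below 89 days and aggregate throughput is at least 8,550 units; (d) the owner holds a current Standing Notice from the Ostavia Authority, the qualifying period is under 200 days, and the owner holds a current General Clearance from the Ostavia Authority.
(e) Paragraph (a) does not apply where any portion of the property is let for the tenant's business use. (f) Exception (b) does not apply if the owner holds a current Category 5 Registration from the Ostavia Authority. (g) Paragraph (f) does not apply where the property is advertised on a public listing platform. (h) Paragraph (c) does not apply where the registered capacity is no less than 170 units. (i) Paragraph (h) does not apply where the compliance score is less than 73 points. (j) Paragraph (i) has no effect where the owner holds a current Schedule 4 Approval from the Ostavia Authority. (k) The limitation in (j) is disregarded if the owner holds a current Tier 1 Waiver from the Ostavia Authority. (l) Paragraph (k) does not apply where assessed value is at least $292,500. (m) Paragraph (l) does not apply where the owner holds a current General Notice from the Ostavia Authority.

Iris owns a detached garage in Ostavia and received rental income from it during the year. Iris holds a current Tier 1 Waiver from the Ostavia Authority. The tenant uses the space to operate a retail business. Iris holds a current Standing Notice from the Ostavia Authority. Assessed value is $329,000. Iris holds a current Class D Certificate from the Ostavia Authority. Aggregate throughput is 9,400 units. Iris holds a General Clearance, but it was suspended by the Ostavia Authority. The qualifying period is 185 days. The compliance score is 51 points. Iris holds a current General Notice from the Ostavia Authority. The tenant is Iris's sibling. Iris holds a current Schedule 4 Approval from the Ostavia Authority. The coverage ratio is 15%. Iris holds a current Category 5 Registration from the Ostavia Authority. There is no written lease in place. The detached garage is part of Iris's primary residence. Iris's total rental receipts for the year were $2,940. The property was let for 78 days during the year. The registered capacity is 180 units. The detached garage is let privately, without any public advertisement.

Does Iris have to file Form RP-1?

No — exception (c) applies; Iris is not required to file Form RP-1.

All of (a)'s requirements are met (the detached garage is part of the primary residence; the coverage ratio is 15%, below the 16% limit; the tenant is an immediate family member). However, paragraph (e) must be considered: (e) applies — the space is let for business use. (a) is therefore removed.
Exception (b)'s conditions are all satisfied: total rental receipts for the year are $2,940, less than the $3,040 limit; there is no written lease; a current Class D Certificate is held. Turning to paragraphs (f)–(g): (f) operates against (b): a current Category 5 Registration is held. (g) is not triggered (the property is let privately without advertisement), so (f) stands. (b) is therefore removed.
All of (c)'s requirements are met (the number of days the property was let is 78 days, below the 89 days limit; aggregate throughput is 9,400 units, meeting the 8,550 units threshold). Applying paragraphs (h)–(m): (h) would limit (c) — the registered capacity is 180 units, meeting the 170 units threshold — but (i) sets (h) aside: (i) applies — the compliance score is 51 points, less than the 73 points limit. (j) would limit (i) — a current Schedule 4 Approval is held — but (k) sets (j) aside: (k) is engaged — a current Tier 1 Waiver is held. (l) applies (assessed value is $329,000, meeting the $292,500 threshold), but is itself disapplied by (m): (m) operates against (l): a current General Notice is held. So (c) applies.
Exception (d) requires that the owner holds a current General Clearance from the Ostavia Authority; but no current General Clearance is held, so (d) is unavailable.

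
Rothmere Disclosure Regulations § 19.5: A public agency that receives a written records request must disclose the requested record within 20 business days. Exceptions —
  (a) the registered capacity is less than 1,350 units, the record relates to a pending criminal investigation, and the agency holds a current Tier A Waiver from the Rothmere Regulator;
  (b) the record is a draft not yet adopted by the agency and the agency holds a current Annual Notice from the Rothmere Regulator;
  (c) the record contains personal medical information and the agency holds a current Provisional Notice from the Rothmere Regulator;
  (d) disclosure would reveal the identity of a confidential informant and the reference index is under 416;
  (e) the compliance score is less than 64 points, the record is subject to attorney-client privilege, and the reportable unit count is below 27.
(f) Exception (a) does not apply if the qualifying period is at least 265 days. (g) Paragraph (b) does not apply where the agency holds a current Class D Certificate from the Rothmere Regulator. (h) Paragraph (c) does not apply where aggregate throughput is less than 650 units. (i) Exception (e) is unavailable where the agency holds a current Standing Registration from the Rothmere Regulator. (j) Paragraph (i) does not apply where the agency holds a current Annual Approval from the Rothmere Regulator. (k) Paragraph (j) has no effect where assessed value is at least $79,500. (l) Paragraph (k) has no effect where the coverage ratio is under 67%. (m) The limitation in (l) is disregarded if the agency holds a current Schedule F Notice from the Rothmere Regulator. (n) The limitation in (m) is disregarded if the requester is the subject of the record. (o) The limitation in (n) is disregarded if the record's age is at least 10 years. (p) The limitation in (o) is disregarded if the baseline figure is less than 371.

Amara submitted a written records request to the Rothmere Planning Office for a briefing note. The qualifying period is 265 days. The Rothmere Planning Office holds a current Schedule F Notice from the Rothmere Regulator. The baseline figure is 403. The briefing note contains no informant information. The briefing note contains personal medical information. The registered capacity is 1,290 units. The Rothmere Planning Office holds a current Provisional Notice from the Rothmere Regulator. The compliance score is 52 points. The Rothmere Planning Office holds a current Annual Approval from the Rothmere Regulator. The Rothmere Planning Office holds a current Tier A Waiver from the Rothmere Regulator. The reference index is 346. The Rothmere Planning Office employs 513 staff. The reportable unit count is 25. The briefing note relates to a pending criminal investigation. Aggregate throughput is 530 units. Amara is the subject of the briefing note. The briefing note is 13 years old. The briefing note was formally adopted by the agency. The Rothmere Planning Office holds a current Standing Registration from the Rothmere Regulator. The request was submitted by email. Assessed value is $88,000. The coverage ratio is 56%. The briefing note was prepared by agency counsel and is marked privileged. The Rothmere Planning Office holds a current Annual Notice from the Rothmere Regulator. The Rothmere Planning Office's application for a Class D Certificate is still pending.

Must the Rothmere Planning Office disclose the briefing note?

Exception (a) is satisfied on its face — the registered capacity is 1,290 units, less than the 1,350 units limit; the briefing note relates to a pending investigation; a current Tier A Waiver is held. But applying paragraph (f): (f) is engaged — the qualifying period is 265 days, meeting the 265 days threshold. So (a) is unavailable.
Exception (b) requires that the record is a draft not yet adopted by the agency; but the briefing note has been formally adopted, so (b) is unavailable.
Exception (c): the briefing note contains personal medical information; a current Provisional Notice is held — every condition holds. But: (h) operates — aggregate throughput is 530 units, less than the 650 units limit. So (c) is unavailable.
Exception (d) fails — the briefing note contains no informant information.
Exception (e) is satisfied on its face — the compliance score is 52 points, less than the 64 points limit; the briefing note is privileged; the reportable unit count is 25, below the 27 limit. But: (i) operates against (e): a current Standing Registration is held. (j) is engaged (a current Annual Approval is held), but is overridden by (k): (k) is triggered — assessed value is $88,000, meeting the $79,500 threshold. (l) operates (the coverage ratio is 56%, under the 67% limit), but yields to (m): (m) operates against (l): a current Schedule F Notice is held. (n) is engaged (Amara is the subject of the briefing note), but is overridden by (o): (o) operates — the record's age is 13 years, meeting the 10 years threshold. (p) is not engaged (the baseline figure is 403, not less than 371), so (o) stands. Exception (e) does not apply.
No exception is made out. the Rothmere Planning Office falls within the general rule.

Yes — the Rothmere Planning Office must disclose the briefing note.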